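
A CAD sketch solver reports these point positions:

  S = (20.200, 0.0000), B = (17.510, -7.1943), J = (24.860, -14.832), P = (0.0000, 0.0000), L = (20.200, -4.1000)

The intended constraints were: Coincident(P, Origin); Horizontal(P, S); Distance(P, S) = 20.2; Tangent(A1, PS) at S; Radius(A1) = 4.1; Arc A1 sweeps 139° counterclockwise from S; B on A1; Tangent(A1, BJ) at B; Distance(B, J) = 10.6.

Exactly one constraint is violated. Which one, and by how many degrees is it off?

Tangent(A1, BJ) at B — off by 5.10°.

P = (0.00, 0.00) ✓; P.y = 0.00, S.y = 0.00 ✓; |PS| = 20.20 ✓; ∠(LS, SP) = 90.00° ✓; |LS| = 4.100 ✓; bearing(L→B) − bearing(L→S) = 139.0° ✓; |LB| = 4.100 ✓; ∠(LB, BJ) = 95.10° ✗; |BJ| = 10.60 ✓.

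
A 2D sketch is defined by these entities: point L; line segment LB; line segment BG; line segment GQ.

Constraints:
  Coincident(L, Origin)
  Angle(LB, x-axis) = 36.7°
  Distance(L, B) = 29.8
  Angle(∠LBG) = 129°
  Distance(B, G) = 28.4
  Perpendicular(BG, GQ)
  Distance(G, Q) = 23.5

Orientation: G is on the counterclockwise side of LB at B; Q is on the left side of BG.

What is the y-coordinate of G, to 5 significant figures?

46.186

L is at the origin; LB runs at 36.7° with length 29.8, so B = 29.8·(cos 36.7°, sin 36.7°) = (23.893, 17.809). ∠LBG = 129.0°, so BG runs at 36.7° + (180° − 129.0°) = 87.700° from the x-axis; with |BG| = 28.4, G = B + 28.4·(cos 87.700°, sin 87.700°) = (25.033, 46.186). So G.y = 46.186.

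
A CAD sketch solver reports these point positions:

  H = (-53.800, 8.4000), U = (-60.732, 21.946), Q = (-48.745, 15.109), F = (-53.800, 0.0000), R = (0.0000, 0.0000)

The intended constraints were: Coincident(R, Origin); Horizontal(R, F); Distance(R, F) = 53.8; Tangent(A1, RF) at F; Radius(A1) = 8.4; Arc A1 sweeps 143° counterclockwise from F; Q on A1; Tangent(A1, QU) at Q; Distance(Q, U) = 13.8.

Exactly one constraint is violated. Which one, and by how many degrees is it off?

Tangent(A1, QU) at Q — off by 7.30°.

R = (0.00, 0.00) ✓; R.y = 0.00, F.y = 0.00 ✓; |RF| = 53.80 ✓; ∠(HF, FR) = 90.00° ✓; |HF| = 8.400 ✓; bearing(H→Q) − bearing(H→F) = 143.0° ✓; |HQ| = 8.400 ✓; ∠(HQ, QU) = 82.70° ✗; |QU| = 13.80 ✓.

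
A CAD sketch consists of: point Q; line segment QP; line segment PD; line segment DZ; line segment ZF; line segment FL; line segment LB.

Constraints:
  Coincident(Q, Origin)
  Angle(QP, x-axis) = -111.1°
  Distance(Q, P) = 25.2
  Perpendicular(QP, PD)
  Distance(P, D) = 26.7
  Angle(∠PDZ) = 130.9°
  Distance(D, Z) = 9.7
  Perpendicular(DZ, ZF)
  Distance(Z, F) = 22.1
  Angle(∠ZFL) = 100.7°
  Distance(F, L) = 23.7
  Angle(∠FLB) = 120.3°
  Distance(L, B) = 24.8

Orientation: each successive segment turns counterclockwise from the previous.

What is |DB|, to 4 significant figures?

30.86

∠ZFL = 100.7° gives FL at -162.7° from the x-axis; with |FL| = 23.7, L = (-8.601, -16.10). ∠FLB = 120.3° gives LB at -103.0° from the x-axis; with |LB| = 24.8, B = (-14.18, -40.27). Then |DB| = |B − D| = 30.86.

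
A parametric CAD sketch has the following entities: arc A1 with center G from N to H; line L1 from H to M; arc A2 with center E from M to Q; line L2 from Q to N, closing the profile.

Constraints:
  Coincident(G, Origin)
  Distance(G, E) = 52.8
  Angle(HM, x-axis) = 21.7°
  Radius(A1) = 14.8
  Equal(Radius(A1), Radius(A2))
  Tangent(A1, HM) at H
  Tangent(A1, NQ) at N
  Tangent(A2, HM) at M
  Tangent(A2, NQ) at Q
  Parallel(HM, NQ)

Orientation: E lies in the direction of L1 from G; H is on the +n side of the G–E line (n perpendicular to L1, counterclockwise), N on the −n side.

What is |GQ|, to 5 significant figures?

54.835

The slot axis is L1's direction at 21.7°, so u = (cos 21.7°, sin 21.7°) = (0.92913, 0.36975) and n = (−sin 21.7°, cos 21.7°) = (-0.36975, 0.92913). G is at the origin and E lies 52.8 along u from G, so E = 52.8·u = (49.058, 19.523). Tangency of A1 to both parallel lines with radius 14.8 puts H and N at G ± 14.8·n: H = (-5.4723, 13.751), N = (5.4723, -13.751). Equal radii place M and Q the same way about E: M = E + 14.8·n = (43.586, 33.274), Q = E − 14.8·n = (54.530, 5.7715). Then |GQ| = |Q − G| = 54.835.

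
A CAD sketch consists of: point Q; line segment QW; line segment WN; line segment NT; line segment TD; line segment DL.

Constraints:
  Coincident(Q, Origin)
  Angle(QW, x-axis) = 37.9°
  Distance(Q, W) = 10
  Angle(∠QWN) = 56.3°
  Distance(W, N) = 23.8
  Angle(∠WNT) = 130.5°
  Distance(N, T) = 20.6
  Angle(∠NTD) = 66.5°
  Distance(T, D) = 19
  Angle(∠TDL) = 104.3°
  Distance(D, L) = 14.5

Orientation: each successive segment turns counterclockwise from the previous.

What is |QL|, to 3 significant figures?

5.95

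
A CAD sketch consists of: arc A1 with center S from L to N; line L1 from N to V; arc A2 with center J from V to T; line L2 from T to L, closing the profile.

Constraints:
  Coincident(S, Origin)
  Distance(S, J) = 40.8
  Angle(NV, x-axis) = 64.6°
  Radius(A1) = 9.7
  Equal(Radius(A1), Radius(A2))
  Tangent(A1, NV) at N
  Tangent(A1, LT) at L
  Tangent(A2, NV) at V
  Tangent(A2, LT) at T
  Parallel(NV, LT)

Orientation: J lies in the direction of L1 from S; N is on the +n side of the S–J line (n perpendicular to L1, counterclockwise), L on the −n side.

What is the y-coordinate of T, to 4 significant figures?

32.70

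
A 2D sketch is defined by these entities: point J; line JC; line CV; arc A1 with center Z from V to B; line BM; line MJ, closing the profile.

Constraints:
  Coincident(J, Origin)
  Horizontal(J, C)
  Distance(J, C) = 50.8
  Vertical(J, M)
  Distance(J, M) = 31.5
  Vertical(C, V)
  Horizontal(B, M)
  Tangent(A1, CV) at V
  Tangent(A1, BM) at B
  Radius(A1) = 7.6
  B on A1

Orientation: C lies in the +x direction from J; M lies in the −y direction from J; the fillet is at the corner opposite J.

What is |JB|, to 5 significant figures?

53.465

J is at the origin; JC is horizontal with |JC| = 50.8 and C on the +x side, so C = (50.800, 0.0000). J and M share the same x with |JM| = 31.5 and M on the −y side, so M = (0.0000, -31.500). The virtual corner opposite J is at (50.800, -31.500). A1 meets CV tangentially, so ZV is at right angles to CV and the tangent condition forces ZB to be normal to BM, with radius 7.6, so the center Z sits 7.6 in from both sides at Z = (43.200, -23.900). That places the tangent points at V = (50.800, -23.900) on CV and B = (43.200, -31.500) on BM. Then |JB| = |B − J| = 53.465.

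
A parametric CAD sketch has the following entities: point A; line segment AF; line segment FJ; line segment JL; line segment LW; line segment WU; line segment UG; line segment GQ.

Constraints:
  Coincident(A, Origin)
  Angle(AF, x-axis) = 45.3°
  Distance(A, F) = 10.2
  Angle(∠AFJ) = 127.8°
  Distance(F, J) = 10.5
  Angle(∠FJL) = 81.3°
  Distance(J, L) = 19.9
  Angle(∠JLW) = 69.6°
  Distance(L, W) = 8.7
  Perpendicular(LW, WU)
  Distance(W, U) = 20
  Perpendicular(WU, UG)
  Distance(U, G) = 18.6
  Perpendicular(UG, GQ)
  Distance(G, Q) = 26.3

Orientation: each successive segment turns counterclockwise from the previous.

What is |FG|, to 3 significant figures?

26.8

A is at the origin; AF runs at 45.3° with length 10.2, so F = (7.17, 7.25). ∠AFJ = 127.8° gives FJ at 97.5° from the x-axis; with |FJ| = 10.5, J = (5.80, 17.7). ∠FJL = 81.3° gives JL at -164° from the x-axis; with |JL| = 19.9, L = (-13.3, 12.1). ∠JLW = 69.6° gives LW at -53.4° from the x-axis; with |LW| = 8.7, W = (-8.12, 5.12). The perpendicularity gives WU at right angles to LW, so WU runs at 36.6°; with |WU| = 20.0, U = (7.94, 17.0). The perpendicularity gives UG at right angles to WU, so UG runs at 127°; with |UG| = 18.6, G = (-3.15, 32.0). Then |FG| = |G − F| = 26.8.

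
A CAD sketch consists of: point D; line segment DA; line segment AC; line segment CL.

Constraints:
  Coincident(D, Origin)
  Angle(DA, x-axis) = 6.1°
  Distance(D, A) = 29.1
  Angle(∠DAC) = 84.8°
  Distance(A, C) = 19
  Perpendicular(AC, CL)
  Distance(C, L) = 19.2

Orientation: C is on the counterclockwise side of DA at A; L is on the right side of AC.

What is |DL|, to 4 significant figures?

50.88

D is at the origin; DA runs at 6.1° with length 29.1, so A = 29.1·(cos 6.1°, sin 6.1°) = (28.94, 3.092). ∠DAC = 84.8°, so AC runs at 6.1° + (180° − 84.8°) = 101.3° from the x-axis; with |AC| = 19.0, C = A + 19.0·(cos 101.3°, sin 101.3°) = (25.21, 21.72). AC is perpendicular to CL; with |CL| = 19.2 on the right of AC, L = C + 19.2·(0.9806, 0.1959) = (44.04, 25.49). Then |DL| = |L − D| = 50.88.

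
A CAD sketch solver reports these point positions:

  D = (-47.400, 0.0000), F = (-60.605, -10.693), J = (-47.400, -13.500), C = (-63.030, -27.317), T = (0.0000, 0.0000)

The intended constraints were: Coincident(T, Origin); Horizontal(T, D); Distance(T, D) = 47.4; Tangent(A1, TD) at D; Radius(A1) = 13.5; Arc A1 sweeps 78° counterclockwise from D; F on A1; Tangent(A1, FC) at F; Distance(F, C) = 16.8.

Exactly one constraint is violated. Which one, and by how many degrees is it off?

Tangent(A1, FC) at F — off by 3.70°.

T = (0.00, 0.00) ✓; T.y = 0.00, D.y = 0.00 ✓; |TD| = 47.40 ✓; ∠(JD, DT) = 90.00° ✓; |JD| = 13.50 ✓; bearing(J→F) − bearing(J→D) = 78.00° ✓; |JF| = 13.50 ✓; ∠(JF, FC) = 86.30° ✗; |FC| = 16.80 ✓.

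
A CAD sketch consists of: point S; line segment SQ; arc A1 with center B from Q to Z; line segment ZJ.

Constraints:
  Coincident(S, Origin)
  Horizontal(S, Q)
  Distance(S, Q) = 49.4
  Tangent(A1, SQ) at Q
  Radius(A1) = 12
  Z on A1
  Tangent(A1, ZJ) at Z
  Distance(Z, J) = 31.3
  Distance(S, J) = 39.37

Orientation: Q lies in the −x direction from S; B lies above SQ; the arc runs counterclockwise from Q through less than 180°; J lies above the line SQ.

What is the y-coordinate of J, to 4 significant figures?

32.20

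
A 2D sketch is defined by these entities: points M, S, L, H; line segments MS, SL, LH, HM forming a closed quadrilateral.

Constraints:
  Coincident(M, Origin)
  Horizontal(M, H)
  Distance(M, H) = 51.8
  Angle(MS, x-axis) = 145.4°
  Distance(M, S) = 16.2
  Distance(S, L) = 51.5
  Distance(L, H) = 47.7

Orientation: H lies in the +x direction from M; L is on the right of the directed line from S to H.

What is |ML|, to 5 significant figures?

36.626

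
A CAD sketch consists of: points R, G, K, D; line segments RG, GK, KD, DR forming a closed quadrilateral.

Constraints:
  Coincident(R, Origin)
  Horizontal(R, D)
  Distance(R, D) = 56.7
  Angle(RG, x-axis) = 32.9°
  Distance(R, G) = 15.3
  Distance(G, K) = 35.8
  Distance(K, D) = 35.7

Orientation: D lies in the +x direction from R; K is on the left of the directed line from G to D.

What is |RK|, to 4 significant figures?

51.00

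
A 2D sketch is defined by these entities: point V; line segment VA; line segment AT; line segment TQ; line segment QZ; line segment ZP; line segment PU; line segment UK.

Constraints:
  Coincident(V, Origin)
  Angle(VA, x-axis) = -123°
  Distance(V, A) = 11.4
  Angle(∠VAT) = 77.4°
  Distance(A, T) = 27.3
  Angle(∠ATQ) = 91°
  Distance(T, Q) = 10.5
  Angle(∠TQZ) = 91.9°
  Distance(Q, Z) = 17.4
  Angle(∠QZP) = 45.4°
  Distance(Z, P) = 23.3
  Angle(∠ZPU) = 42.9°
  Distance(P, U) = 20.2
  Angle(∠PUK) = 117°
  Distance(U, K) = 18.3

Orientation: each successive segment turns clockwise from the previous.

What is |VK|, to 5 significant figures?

13.851

V is at the origin; VA runs at -123.0° with length 11.4, so A = (-6.2089, -9.5608). ∠VAT = 77.4° gives AT at 134.40° from the x-axis; with |AT| = 27.3, T = (-25.310, 9.9443). ∠ATQ = 91.0° gives TQ at 45.400° from the x-axis; with |TQ| = 10.5, Q = (-17.937, 17.421). ∠TQZ = 91.9° gives QZ at -42.700° from the x-axis; with |QZ| = 17.4, Z = (-5.1496, 5.6206). ∠QZP = 45.4° gives ZP at -177.30° from the x-axis; with |ZP| = 23.3, P = (-28.424, 4.5230). ∠ZPU = 42.9° gives PU at 45.600° from the x-axis; with |PU| = 20.2, U = (-14.291, 18.955). ∠PUK = 117.0° gives UK at -17.400° from the x-axis; with |UK| = 18.3, K = (3.1721, 13.483). Then |VK| = |K − V| = 13.851.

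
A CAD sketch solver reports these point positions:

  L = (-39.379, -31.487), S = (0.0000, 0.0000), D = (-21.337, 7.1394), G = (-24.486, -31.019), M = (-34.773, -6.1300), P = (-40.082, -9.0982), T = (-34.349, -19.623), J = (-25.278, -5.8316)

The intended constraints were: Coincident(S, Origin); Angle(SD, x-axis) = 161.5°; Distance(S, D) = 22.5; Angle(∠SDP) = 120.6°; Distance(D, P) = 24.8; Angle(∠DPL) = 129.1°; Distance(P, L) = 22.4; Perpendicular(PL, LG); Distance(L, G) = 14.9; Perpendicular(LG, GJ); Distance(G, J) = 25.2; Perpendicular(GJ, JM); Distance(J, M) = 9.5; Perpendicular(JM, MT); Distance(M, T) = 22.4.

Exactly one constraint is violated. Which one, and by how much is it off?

Distance(M, T) = 22.4 — off by 8.90.

S = (0.00, 0.00) ✓; SD at 161.5° ✓; |SD| = 22.50 ✓; ∠SDP = 120.6° ✓; |DP| = 24.80 ✓; ∠DPL = 129.1° ✓; |PL| = 22.40 ✓; ∠(PL, LG) = 90.00° ✓; |LG| = 14.90 ✓; ∠(LG, GJ) = 90.00° ✓; |GJ| = 25.20 ✓; ∠(GJ, JM) = 90.00° ✓; |JM| = 9.500 ✓; ∠(JM, MT) = 90.00° ✓; |MT| = 13.50 ✗.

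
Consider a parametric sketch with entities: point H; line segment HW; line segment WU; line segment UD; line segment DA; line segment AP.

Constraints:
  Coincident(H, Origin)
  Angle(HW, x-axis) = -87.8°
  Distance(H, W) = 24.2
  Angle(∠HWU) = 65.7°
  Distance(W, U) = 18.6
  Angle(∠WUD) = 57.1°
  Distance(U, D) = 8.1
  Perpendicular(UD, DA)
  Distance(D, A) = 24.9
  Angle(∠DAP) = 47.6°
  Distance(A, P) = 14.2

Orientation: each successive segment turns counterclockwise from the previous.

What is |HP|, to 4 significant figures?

32.52

The perpendicularity gives DA at right angles to UD, so DA runs at -120.6°; with |DA| = 24.9, A = (-2.072, -33.19). ∠DAP = 47.6° gives AP at 11.80° from the x-axis; with |AP| = 14.2, P = (11.83, -30.29). Then |HP| = |P − H| = 32.52.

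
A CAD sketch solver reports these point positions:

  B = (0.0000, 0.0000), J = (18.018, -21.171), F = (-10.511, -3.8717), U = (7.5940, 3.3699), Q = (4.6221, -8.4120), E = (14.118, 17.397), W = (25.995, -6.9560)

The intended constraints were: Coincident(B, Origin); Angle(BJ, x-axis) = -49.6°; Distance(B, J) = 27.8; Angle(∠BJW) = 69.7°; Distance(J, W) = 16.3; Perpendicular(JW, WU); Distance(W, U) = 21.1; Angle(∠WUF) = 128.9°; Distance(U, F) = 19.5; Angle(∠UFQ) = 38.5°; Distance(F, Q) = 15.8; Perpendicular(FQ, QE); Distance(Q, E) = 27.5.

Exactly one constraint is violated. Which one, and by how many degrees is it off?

Perpendicular(FQ, QE) — off by 3.50°.

B = (0.00, 0.00) ✓; BJ at -49.60° ✓; |BJ| = 27.80 ✓; ∠BJW = 69.70° ✓; |JW| = 16.30 ✓; ∠(JW, WU) = 90.00° ✓; |WU| = 21.10 ✓; ∠WUF = 128.9° ✓; |UF| = 19.50 ✓; ∠UFQ = 38.50° ✓; |FQ| = 15.80 ✓; ∠(FQ, QE) = 86.50° ✗; |QE| = 27.50 ✓.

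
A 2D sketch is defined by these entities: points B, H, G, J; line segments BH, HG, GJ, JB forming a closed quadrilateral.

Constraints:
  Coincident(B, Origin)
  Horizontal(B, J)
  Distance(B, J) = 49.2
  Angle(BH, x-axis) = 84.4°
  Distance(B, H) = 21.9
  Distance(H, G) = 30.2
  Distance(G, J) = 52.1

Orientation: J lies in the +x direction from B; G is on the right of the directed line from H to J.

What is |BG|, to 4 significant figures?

8.394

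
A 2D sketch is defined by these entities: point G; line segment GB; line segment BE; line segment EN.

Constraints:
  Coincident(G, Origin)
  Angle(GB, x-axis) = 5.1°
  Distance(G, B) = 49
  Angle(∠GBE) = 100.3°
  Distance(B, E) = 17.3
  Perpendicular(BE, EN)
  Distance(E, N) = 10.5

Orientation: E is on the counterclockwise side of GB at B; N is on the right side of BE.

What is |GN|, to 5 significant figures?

64.235

G is at the origin; GB runs at 5.1° with length 49.0, so B = 49.0·(cos 5.1°, sin 5.1°) = (48.806, 4.3558). ∠GBE = 100.3°, so BE runs at 5.1° + (180° − 100.3°) = 84.800° from the x-axis; with |BE| = 17.3, E = B + 17.3·(cos 84.800°, sin 84.800°) = (50.374, 21.585). BE ⟂ EN; with |EN| = 10.5 on the right of BE, N = E + 10.5·(0.99588, -0.090633) = (60.831, 20.633). Then |GN| = |N − G| = 64.235.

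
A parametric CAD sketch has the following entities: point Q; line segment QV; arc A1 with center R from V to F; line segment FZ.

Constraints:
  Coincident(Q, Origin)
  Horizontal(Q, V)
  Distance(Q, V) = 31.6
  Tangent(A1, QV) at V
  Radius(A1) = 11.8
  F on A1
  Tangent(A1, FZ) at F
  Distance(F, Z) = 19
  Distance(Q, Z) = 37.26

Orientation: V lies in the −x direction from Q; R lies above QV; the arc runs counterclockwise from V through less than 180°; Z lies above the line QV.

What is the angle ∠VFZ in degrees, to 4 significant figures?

134.1°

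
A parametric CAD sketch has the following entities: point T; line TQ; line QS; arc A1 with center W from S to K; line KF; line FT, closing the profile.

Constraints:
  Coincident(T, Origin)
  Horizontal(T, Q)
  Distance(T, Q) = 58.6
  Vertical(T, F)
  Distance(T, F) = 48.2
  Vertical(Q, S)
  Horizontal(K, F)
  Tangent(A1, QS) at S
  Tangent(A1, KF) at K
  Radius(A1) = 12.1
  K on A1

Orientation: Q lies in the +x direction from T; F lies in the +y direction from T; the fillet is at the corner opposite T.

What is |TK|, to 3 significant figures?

67.0

The virtual corner opposite T is at (58.6, 48.2). Tangency of A1 to QS means the radius WS is perpendicular to QS and since A1 is tangent to KF there, WK ⟂ KF, with radius 12.1, so the center W sits 12.1 in from both sides at W = (46.5, 36.1). That places the tangent points at S = (58.6, 36.1) on QS and K = (46.5, 48.2) on KF. Then |TK| = |K − T| = 67.0.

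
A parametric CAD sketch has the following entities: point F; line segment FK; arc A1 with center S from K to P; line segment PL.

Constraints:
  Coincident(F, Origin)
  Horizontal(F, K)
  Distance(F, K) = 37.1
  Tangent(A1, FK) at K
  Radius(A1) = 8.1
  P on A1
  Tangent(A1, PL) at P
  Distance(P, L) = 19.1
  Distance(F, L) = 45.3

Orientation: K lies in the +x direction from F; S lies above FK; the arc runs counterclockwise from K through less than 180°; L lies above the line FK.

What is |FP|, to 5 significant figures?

45.800

F is at the origin; FK is horizontal with |FK| = 37.1 and K on the +x side, so K = (37.100, 0.0000). The tangent condition forces SK to be normal to FK, so S = K + (0, 8.1) = (37.100, 8.1000). Since SP ⟂ PL (tangency), |SL| = √(8.1² + 19.1²) = 20.747 regardless of where P sits on A1. So L lies on both circle(F, 45.3) and circle(S, 20.747); the above-FK intersection is L = (35.015, 28.741). P is the foot of the tangent from L: P = (44.201, 11.996).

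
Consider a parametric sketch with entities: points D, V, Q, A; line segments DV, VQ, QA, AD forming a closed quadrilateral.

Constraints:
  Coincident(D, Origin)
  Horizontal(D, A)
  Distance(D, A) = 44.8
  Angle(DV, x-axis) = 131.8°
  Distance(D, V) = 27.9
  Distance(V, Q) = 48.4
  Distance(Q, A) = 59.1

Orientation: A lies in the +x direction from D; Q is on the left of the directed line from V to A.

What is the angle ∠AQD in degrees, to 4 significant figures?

45.87°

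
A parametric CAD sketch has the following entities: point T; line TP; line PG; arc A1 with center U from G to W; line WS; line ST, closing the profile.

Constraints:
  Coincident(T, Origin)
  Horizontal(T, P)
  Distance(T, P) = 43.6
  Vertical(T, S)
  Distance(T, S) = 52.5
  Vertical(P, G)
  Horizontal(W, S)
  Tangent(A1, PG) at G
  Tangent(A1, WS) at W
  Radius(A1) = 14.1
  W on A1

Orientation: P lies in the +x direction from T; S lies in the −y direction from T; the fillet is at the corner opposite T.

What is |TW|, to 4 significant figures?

60.22

T is at the origin; T and P share the same y with |TP| = 43.6 and P on the +x side, so P = (43.60, 0.000). T and S share the same x with |TS| = 52.5 and S on the −y side, so S = (0.000, -52.50). The virtual corner opposite T is at (43.60, -52.50). A1 meets PG tangentially, so UG is at right angles to PG and the tangent condition forces UW to be normal to WS, with radius 14.1, so the center U sits 14.1 in from both sides at U = (29.50, -38.40). That places the tangent points at G = (43.60, -38.40) on PG and W = (29.50, -52.50) on WS. Then |TW| = |W − T| = 60.22.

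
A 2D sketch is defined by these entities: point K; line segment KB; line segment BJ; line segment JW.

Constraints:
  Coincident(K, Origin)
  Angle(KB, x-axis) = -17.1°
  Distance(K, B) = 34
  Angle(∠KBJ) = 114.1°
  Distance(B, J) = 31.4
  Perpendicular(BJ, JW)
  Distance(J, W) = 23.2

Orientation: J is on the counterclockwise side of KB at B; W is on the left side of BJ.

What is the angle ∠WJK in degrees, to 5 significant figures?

55.574°

∠KBJ = 114.1°, so BJ runs at -17.1° + (180° − 114.1°) = 48.800° from the x-axis; with |BJ| = 31.4, J = B + 31.4·(cos 48.800°, sin 48.800°) = (53.180, 13.628). The perpendicularity gives JW at right angles to BJ; with |JW| = 23.2 on the left of BJ, W = J + 23.2·(-0.75241, 0.65869) = (35.724, 28.910). Then cos ∠WJK = JW·JK / (|JW||JK|), giving 55.574°.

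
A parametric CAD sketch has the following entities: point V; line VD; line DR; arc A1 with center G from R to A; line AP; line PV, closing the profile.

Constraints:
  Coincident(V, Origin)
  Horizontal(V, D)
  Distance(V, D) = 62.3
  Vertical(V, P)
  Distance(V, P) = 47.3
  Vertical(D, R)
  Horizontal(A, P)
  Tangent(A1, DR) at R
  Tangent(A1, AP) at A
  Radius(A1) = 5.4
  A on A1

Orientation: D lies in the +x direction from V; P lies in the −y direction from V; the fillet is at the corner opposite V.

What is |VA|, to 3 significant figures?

74.0

The virtual corner opposite V is at (62.3, -47.3). The tangent condition forces GR to be normal to DR and since A1 is tangent to AP there, GA ⟂ AP, with radius 5.4, so the center G sits 5.4 in from both sides at G = (56.9, -41.9). That places the tangent points at R = (62.3, -41.9) on DR and A = (56.9, -47.3) on AP. Then |VA| = |A − V| = 74.0.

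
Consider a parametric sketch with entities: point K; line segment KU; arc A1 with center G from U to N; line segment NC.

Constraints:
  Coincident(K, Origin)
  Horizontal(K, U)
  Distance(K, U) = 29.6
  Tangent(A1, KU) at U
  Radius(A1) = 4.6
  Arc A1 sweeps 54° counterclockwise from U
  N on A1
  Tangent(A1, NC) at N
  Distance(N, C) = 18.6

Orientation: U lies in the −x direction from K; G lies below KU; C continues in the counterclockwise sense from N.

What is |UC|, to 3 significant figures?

22.4

K is at the origin; KU is horizontal with |KU| = 29.6 and U on the −x side, so U = (-29.6, 0.00). Since A1 is tangent to KU there, GU ⟂ KU, so G = U + (0, -4.6) = (-29.6, -4.60). On A1, U sits at bearing 90° from G; a 54° counterclockwise sweep puts N at bearing 144°, so N = G + 4.6·(cos 144°, sin 144°) = (-33.3, -1.90). A1 meets NC tangentially, so GN is at right angles to NC, so NC runs along (−sin 144°, cos 144°); with |NC| = 18.6, C = (-44.3, -16.9). Then |UC| = |C − U| = 22.4.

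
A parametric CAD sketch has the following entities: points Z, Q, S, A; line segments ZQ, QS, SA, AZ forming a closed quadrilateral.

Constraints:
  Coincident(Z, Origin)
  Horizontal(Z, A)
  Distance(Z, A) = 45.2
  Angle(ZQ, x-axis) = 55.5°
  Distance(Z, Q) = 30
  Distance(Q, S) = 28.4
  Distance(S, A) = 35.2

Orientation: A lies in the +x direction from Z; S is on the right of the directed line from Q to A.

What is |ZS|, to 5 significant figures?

10.503

Z is at the origin; Z and A share the same y with |ZA| = 45.2 and A in +x, so A = (45.2, 0). ZQ runs at 55.5° with |ZQ| = 30.0, so Q = (16.992, 24.724). S is determined by |QS| = 28.4 and |SA| = 35.2 together: it lies at the intersection of circle(Q, 28.4) and circle(A, 35.2). With |QA| = 37.509, the foot of the radical line on QA is 12.990 from Q and the perpendicular offset is √(28.4² − 12.990²) = 25.255. Taking the right-of-QA solution: S = (10.114, -2.8307).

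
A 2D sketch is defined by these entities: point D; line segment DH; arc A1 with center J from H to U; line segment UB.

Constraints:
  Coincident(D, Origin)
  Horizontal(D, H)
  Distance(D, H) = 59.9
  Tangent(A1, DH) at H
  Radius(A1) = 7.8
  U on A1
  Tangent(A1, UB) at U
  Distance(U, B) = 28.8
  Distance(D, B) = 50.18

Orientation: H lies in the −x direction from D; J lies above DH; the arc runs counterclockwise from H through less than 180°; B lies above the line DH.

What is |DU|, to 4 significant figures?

53.09

Checks: |JU| = 7.800 ✓; ∠(JU, UB) = 90.00° ✓; |UB| = 28.80 ✓; |DB| = 50.18 ✓.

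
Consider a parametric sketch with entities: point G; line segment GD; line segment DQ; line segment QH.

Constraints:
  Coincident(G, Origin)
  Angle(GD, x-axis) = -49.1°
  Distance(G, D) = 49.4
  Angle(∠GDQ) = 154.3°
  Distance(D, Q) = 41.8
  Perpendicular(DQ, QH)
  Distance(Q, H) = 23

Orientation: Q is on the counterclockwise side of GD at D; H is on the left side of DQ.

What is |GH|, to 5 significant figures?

86.328

∠GDQ = 154.3°, so DQ runs at -49.1° + (180° − 154.3°) = -23.400° from the x-axis; with |DQ| = 41.8, Q = D + 41.8·(cos -23.400°, sin -23.400°) = (70.706, -53.940). DQ ⟂ QH; with |QH| = 23.0 on the left of DQ, H = Q + 23.0·(0.39715, 0.91775) = (79.841, -32.832). Then |GH| = |H − G| = 86.328.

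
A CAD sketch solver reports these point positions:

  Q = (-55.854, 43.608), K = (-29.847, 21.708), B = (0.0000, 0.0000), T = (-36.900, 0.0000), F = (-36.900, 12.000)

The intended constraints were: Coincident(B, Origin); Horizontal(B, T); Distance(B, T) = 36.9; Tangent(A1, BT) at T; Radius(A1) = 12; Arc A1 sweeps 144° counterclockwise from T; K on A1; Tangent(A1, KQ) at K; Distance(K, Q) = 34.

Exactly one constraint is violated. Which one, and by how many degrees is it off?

Tangent(A1, KQ) at K — off by 4.10°.

B = (0.00, 0.00) ✓; B.y = 0.00, T.y = 0.00 ✓; |BT| = 36.90 ✓; ∠(FT, TB) = 90.00° ✓; |FT| = 12.00 ✓; bearing(F→K) − bearing(F→T) = 144.0° ✓; |FK| = 12.00 ✓; ∠(FK, KQ) = 94.10° ✗; |KQ| = 34.00 ✓.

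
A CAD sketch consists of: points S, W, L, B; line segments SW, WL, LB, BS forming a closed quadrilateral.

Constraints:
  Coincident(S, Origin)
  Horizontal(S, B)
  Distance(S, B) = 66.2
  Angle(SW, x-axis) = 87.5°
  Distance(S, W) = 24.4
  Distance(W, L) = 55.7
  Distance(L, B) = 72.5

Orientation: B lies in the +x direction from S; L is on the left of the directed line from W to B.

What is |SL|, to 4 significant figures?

76.36

Checks: |WL| = 55.70 ✓; |LB| = 72.50 ✓.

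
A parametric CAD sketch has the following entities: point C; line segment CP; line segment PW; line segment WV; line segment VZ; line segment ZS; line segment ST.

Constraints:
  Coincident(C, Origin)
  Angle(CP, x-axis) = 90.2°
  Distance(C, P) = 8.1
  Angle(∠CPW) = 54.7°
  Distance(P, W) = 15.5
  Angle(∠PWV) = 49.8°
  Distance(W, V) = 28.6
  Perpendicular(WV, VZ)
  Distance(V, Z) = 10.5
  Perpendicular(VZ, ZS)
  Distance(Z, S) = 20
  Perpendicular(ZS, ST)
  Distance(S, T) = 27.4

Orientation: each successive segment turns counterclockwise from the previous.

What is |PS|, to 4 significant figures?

1.940

C is at the origin; CP runs at 90.2° with length 8.1, so P = (-0.02827, 8.100). ∠CPW = 54.7° gives PW at -144.5° from the x-axis; with |PW| = 15.5, W = (-12.65, -0.9009). ∠PWV = 49.8° gives WV at -14.30° from the x-axis; with |WV| = 28.6, V = (15.07, -7.965). WV is perpendicular to VZ, so VZ runs at 75.70°; with |VZ| = 10.5, Z = (17.66, 2.210). VZ ⟂ ZS, so ZS runs at 165.7°; with |ZS| = 20.0, S = (-1.720, 7.150). Then |PS| = |S − P| = 1.940.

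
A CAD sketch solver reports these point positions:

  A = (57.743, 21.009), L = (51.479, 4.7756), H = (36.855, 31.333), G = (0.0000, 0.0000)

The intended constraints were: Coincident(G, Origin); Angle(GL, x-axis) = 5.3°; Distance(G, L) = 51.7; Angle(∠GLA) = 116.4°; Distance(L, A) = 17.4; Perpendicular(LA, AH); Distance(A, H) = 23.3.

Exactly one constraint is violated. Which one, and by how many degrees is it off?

Perpendicular(LA, AH) — off by 5.20°.

G = (0.00, 0.00) ✓; GL at 5.300° ✓; |GL| = 51.70 ✓; ∠GLA = 116.4° ✓; |LA| = 17.40 ✓; ∠(LA, AH) = 84.80° ✗; |AH| = 23.30 ✓.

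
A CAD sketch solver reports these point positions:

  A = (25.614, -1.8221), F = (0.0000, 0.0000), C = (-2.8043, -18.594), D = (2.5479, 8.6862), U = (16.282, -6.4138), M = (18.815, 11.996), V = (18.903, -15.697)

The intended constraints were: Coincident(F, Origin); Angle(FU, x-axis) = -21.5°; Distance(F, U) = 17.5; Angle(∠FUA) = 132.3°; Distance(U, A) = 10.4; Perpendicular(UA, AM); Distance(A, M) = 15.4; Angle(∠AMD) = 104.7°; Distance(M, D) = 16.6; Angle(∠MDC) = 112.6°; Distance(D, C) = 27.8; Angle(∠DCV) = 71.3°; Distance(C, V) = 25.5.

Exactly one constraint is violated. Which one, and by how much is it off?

Distance(C, V) = 25.5 — off by 3.60.

F = (0.00, 0.00) ✓; FU at -21.50° ✓; |FU| = 17.50 ✓; ∠FUA = 132.3° ✓; |UA| = 10.40 ✓; ∠(UA, AM) = 90.00° ✓; |AM| = 15.40 ✓; ∠AMD = 104.7° ✓; |MD| = 16.60 ✓; ∠MDC = 112.6° ✓; |DC| = 27.80 ✓; ∠DCV = 71.30° ✓; |CV| = 21.90 ✗.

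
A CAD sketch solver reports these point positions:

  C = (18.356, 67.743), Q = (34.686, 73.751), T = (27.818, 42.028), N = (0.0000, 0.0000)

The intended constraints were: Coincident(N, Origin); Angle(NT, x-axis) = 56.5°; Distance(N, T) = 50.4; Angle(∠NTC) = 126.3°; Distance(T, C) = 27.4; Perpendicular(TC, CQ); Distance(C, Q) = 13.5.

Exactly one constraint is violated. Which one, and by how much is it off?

Distance(C, Q) = 13.5 — off by 3.90.

N = (0.00, 0.00) ✓; NT at 56.50° ✓; |NT| = 50.40 ✓; ∠NTC = 126.3° ✓; |TC| = 27.40 ✓; ∠(TC, CQ) = 90.00° ✓; |CQ| = 17.40 ✗.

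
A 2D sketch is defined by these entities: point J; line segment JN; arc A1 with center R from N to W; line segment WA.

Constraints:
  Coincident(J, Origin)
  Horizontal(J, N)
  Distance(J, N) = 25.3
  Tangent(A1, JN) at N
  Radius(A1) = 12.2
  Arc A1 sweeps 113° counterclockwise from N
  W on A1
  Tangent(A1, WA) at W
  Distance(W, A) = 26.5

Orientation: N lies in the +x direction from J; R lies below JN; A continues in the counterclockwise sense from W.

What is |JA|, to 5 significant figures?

48.033

J is at the origin; J and N share the same y with |JN| = 25.3 and N on the +x side, so N = (25.300, 0.0000). Tangency of A1 to JN means the radius RN is perpendicular to JN, so R = N + (0, -12.2) = (25.300, -12.200). On A1, N sits at bearing 90° from R; a 113° counterclockwise sweep puts W at bearing 203°, so W = R + 12.2·(cos 203°, sin 203°) = (14.070, -16.967). Since A1 is tangent to WA there, RW ⟂ WA, so WA runs along (−sin 203°, cos 203°); with |WA| = 26.5, A = (24.424, -41.360). Then |JA| = |A − J| = 48.033.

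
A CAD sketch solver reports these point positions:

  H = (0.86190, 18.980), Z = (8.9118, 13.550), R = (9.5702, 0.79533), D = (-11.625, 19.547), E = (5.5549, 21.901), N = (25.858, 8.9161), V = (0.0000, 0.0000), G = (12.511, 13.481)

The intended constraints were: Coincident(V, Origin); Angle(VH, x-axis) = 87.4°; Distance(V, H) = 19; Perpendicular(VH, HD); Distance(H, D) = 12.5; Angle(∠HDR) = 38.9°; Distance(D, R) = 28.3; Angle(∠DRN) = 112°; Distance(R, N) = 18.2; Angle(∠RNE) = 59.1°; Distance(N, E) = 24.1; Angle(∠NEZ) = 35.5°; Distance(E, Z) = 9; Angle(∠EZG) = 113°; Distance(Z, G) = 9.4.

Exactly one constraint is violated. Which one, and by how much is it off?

Distance(Z, G) = 9.4 — off by 5.80.

V = (0.00, 0.00) ✓; VH at 87.40° ✓; |VH| = 19.00 ✓; ∠(VH, HD) = 90.00° ✓; |HD| = 12.50 ✓; ∠HDR = 38.90° ✓; |DR| = 28.30 ✓; ∠DRN = 112.0° ✓; |RN| = 18.20 ✓; ∠RNE = 59.10° ✓; |NE| = 24.10 ✓; ∠NEZ = 35.50° ✓; |EZ| = 9.000 ✓; ∠EZG = 113.0° ✓; |ZG| = 3.600 ✗.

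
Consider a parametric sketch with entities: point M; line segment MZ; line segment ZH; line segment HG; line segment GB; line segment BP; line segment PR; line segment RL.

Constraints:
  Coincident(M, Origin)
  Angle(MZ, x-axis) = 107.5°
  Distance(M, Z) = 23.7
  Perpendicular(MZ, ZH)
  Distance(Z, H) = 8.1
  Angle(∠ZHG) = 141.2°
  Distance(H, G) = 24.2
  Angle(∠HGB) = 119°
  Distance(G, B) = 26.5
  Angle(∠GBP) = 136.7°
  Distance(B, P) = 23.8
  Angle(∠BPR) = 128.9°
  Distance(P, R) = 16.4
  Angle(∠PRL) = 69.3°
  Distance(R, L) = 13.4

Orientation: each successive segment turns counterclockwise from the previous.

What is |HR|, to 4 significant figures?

55.50

M is at the origin; MZ runs at 107.5° with length 23.7, so Z = (-7.127, 22.60). MZ ⟂ ZH, so ZH runs at -162.5°; with |ZH| = 8.1, H = (-14.85, 20.17). ∠ZHG = 141.2° gives HG at -123.7° from the x-axis; with |HG| = 24.2, G = (-28.28, 0.03409). ∠HGB = 119.0° gives GB at -62.70° from the x-axis; with |GB| = 26.5, B = (-16.12, -23.51). ∠GBP = 136.7° gives BP at -19.40° from the x-axis; with |BP| = 23.8, P = (6.324, -31.42). ∠BPR = 128.9° gives PR at 31.70° from the x-axis; with |PR| = 16.4, R = (20.28, -22.80). Then |HR| = |R − H| = 55.50.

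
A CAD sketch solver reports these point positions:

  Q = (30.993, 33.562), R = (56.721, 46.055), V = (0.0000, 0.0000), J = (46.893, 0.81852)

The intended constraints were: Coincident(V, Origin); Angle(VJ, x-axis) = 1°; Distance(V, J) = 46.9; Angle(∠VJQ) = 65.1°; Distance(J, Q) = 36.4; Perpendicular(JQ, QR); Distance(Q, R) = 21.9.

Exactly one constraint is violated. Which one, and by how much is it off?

Distance(Q, R) = 21.9 — off by 6.70.

V = (0.00, 0.00) ✓; VJ at 1.000° ✓; |VJ| = 46.90 ✓; ∠VJQ = 65.10° ✓; |JQ| = 36.40 ✓; ∠(JQ, QR) = 90.00° ✓; |QR| = 28.60 ✗.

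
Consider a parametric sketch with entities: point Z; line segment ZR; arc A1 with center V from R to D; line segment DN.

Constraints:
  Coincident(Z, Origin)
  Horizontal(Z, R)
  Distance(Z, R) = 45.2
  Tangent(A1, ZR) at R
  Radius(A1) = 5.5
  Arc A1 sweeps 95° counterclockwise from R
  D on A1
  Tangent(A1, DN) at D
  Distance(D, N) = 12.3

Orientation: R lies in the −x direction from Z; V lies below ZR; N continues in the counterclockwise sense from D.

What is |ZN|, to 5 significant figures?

52.852

Z is at the origin; ZR is horizontal with |ZR| = 45.2 and R on the −x side, so R = (-45.200, 0.0000). A1 meets ZR tangentially, so VR is at right angles to ZR, so V = R + (0, -5.5) = (-45.200, -5.5000). On A1, R sits at bearing 90° from V; a 95° counterclockwise sweep puts D at bearing 185°, so D = V + 5.5·(cos 185°, sin 185°) = (-50.679, -5.9794). Tangency of A1 to DN means the radius VD is perpendicular to DN, so DN runs along (−sin 185°, cos 185°); with |DN| = 12.3, N = (-49.607, -18.233). Then |ZN| = |N − Z| = 52.852.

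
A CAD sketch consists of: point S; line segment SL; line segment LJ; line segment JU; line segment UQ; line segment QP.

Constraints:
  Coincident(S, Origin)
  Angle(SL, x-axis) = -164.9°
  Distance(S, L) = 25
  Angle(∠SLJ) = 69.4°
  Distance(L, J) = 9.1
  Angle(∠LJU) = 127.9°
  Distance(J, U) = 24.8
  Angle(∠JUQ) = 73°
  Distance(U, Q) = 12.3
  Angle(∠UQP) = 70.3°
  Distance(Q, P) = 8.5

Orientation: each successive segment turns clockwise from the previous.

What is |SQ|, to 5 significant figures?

4.0855

∠LJU = 127.9° gives JU at 32.400° from the x-axis; with |JU| = 24.8, U = (-2.3253, 15.834). ∠JUQ = 73.0° gives UQ at -74.600° from the x-axis; with |UQ| = 12.3, Q = (0.94105, 3.9756). Then |SQ| = |Q − S| = 4.0855.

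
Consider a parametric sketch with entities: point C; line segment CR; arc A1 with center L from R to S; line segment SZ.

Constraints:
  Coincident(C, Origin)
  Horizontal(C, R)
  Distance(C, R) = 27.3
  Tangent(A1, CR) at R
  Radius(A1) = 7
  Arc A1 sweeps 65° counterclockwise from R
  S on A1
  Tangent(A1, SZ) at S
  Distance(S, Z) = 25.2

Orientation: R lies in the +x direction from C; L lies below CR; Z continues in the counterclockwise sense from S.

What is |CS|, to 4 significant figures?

21.34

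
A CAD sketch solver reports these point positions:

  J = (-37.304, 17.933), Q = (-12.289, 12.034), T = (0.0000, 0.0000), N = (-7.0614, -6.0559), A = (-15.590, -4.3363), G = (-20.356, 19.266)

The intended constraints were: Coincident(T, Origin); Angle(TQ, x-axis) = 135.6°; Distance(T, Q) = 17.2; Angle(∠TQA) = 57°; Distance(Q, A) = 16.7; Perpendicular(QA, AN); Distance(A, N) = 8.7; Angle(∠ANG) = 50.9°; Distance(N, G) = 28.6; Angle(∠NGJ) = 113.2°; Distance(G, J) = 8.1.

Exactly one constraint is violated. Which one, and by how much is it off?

Distance(G, J) = 8.1 — off by 8.90.

T = (0.00, 0.00) ✓; TQ at 135.6° ✓; |TQ| = 17.20 ✓; ∠TQA = 57.00° ✓; |QA| = 16.70 ✓; ∠(QA, AN) = 90.00° ✓; |AN| = 8.700 ✓; ∠ANG = 50.90° ✓; |NG| = 28.60 ✓; ∠NGJ = 113.2° ✓; |GJ| = 17.00 ✗.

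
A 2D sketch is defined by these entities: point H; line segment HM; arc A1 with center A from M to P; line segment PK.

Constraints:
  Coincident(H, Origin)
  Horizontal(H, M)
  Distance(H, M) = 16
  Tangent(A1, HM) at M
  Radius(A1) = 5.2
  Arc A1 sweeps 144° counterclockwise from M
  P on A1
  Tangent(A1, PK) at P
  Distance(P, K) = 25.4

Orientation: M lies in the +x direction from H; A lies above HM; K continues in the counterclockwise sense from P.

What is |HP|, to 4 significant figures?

21.25

H is at the origin; HM is horizontal with |HM| = 16.0 and M on the +x side, so M = (16.00, 0.000). Since A1 is tangent to HM there, AM ⟂ HM, so A = M + (0, 5.2) = (16.00, 5.200). On A1, M sits at bearing -90° from A; a 144° counterclockwise sweep puts P at bearing 54°, so P = A + 5.2·(cos 54°, sin 54°) = (19.06, 9.407). Then |HP| = |P − H| = 21.25.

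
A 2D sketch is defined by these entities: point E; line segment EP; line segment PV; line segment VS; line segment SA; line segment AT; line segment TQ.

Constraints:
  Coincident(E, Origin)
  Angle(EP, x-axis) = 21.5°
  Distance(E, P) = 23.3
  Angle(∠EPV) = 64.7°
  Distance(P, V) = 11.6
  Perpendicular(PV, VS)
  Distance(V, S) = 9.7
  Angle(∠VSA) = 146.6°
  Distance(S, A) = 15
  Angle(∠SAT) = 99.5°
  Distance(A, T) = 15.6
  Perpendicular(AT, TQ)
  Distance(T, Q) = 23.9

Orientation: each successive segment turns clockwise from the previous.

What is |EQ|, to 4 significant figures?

29.24

E is at the origin; EP runs at 21.5° with length 23.3, so P = (21.68, 8.539). ∠EPV = 64.7° gives PV at -93.80° from the x-axis; with |PV| = 11.6, V = (20.91, -3.035). The perpendicularity gives VS at right angles to PV, so VS runs at 176.2°; with |VS| = 9.7, S = (11.23, -2.392). ∠VSA = 146.6° gives SA at 142.8° from the x-axis; with |SA| = 15.0, A = (-0.7167, 6.677). ∠SAT = 99.5° gives AT at 62.30° from the x-axis; with |AT| = 15.6, T = (6.535, 20.49). AT is perpendicular to TQ, so TQ runs at -27.70°; with |TQ| = 23.9, Q = (27.70, 9.379). Then |EQ| = |Q − E| = 29.24.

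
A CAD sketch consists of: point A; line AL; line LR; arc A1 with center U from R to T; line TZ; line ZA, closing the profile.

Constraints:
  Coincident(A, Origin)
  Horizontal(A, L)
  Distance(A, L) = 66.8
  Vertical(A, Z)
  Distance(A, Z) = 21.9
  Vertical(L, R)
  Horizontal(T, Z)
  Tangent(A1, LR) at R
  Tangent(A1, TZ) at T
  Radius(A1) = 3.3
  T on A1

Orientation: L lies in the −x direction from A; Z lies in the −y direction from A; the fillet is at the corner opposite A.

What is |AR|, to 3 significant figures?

69.3

A is at the origin; AL is horizontal with |AL| = 66.8 and L on the −x side, so L = (-66.8, 0.00). AZ is vertical with |AZ| = 21.9 and Z on the −y side, so Z = (0.00, -21.9). The virtual corner opposite A is at (-66.8, -21.9). A1 meets LR tangentially, so UR is at right angles to LR and A1 meets TZ tangentially, so UT is at right angles to TZ, with radius 3.3, so the center U sits 3.3 in from both sides at U = (-63.5, -18.6). That places the tangent points at R = (-66.8, -18.6) on LR and T = (-63.5, -21.9) on TZ. Then |AR| = |R − A| = 69.3.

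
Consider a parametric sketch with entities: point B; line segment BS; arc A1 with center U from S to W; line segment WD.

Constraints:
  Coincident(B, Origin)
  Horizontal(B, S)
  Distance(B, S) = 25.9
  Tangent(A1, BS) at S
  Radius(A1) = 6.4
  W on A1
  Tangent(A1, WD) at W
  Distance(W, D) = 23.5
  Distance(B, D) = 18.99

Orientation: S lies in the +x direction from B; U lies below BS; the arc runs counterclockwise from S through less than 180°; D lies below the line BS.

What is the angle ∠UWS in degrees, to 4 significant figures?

67.63°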